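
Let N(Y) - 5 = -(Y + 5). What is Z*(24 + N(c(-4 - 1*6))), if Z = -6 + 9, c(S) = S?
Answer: 102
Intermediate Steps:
Z = 3
N(Y) = -Y (N(Y) = 5 - (Y + 5) = 5 - (5 + Y) = 5 + (-5 - Y) = -Y)
Z*(24 + N(c(-4 - 1*6))) = 3*(24 - (-4 - 1*6)) = 3*(24 - (-4 - 6)) = 3*(24 - 1*(-10)) = 3*(24 + 10) = 3*34 = 102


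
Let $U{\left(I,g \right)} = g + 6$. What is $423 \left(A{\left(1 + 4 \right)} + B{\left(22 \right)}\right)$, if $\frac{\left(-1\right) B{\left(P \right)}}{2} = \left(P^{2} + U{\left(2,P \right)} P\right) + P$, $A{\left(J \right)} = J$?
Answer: $-947097$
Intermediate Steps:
$U{\left(I,g \right)} = 6 + g$
$B{\left(P \right)} = - 2 P - 2 P^{2} - 2 P \left(6 + P\right)$ ($B{\left(P \right)} = - 2 \left(\left(P^{2} + \left(6 + P\right) P\right) + P\right) = - 2 \left(\left(P^{2} + P \left(6 + P\right)\right) + P\right) = - 2 \left(P + P^{2} + P \left(6 + P\right)\right) = - 2 P - 2 P^{2} - 2 P \left(6 + P\right)$)
$423 \left(A{\left(1 + 4 \right)} + B{\left(22 \right)}\right) = 423 \left(\left(1 + 4\right) - 44 \left(7 + 2 \cdot 22\right)\right) = 423 \left(5 - 44 \left(7 + 44\right)\right) = 423 \left(5 - 44 \cdot 51\right) = 423 \left(5 - 2244\right) = 423 \left(-2239\right) = -947097$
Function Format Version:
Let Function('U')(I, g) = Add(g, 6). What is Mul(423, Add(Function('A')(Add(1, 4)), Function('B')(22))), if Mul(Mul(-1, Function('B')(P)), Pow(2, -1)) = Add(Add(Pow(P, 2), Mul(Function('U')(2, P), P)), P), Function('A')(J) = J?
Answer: -947097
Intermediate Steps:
Function('U')(I, g) = Add(6, g)
Function('B')(P) = Add(Mul(-2, P), Mul(-2, Pow(P, 2)), Mul(-2, P, Add(6, P))) (Function('B')(P) = Mul(-2, Add(Add(Pow(P, 2), Mul(Add(6, P), P)), P)) = Mul(-2, Add(Add(Pow(P, 2), Mul(P, Add(6, P))), P)) = Mul(-2, Add(P, Pow(P, 2), Mul(P, Add(6, P)))) = Add(Mul(-2, P), Mul(-2, Pow(P, 2)), Mul(-2, P, Add(6, P))))
Mul(423, Add(Function('A')(Add(1, 4)), Function('B')(22))) = Mul(423, Add(Add(1, 4), Mul(-2, 22, Add(7, Mul(2, 22))))) = Mul(423, Add(5, Mul(-2, 22, Add(7, 44)))) = Mul(423, Add(5, Mul(-2, 22, 51))) = Mul(423, Add(5, -2244)) = Mul(423, -2239) = -947097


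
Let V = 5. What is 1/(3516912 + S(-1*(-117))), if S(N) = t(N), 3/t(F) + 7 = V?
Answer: 2/7033821 ≈ 2.8434e-7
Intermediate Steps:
t(F) = -3/2 (t(F) = 3/(-7 + 5) = 3/(-2) = 3*(-1/2) = -3/2)
S(N) = -3/2
1/(3516912 + S(-1*(-117))) = 1/(3516912 - 3/2) = 1/(7033821/2) = 2/7033821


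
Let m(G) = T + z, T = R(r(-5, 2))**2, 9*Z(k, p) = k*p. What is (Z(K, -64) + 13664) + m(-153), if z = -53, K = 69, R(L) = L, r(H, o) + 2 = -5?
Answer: 39508/3 ≈ 13169.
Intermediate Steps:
r(H, o) = -7 (r(H, o) = -2 - 5 = -7)
Z(k, p) = k*p/9 (Z(k, p) = (k*p)/9 = k*p/9)
T = 49 (T = (-7)**2 = 49)
m(G) = -4 (m(G) = 49 - 53 = -4)
(Z(K, -64) + 13664) + m(-153) = ((1/9)*69*(-64) + 13664) - 4 = (-1472/3 + 13664) - 4 = 39520/3 - 4 = 39508/3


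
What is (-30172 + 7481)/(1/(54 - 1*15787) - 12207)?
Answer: 356997503/192052732 ≈ 1.8589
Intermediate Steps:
(-30172 + 7481)/(1/(54 - 1*15787) - 12207) = -22691/(1/(54 - 15787) - 12207) = -22691/(1/(-15733) - 12207) = -22691/(-1/15733 - 12207) = -22691/(-192052732/15733) = -22691*(-15733/192052732) = 356997503/192052732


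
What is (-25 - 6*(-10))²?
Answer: 1225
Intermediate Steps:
(-25 - 6*(-10))² = (-25 + 60)² = 35² = 1225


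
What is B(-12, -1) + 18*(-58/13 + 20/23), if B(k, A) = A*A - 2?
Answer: -19631/299 ≈ -65.656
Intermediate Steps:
B(k, A) = -2 + A² (B(k, A) = A² - 2 = -2 + A²)
B(-12, -1) + 18*(-58/13 + 20/23) = (-2 + (-1)²) + 18*(-58/13 + 20/23) = (-2 + 1) + 18*(-58*1/13 + 20*(1/23)) = -1 + 18*(-58/13 + 20/23) = -1 + 18*(-1074/299) = -1 - 19332/299 = -19631/299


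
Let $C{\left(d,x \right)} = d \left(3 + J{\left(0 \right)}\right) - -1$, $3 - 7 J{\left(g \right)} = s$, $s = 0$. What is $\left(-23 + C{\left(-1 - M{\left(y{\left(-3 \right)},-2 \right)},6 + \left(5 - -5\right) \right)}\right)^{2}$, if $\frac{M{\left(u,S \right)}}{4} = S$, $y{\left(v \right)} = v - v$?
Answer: $4$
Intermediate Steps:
$J{\left(g \right)} = \frac{3}{7}$ ($J{\left(g \right)} = \frac{3}{7} - 0 = \frac{3}{7} + 0 = \frac{3}{7}$)
$y{\left(v \right)} = 0$
$M{\left(u,S \right)} = 4 S$
$C{\left(d,x \right)} = 1 + \frac{24 d}{7}$ ($C{\left(d,x \right)} = d \left(3 + \frac{3}{7}\right) - -1 = d \frac{24}{7} + 1 = \frac{24 d}{7} + 1 = 1 + \frac{24 d}{7}$)
$\left(-23 + C{\left(-1 - M{\left(y{\left(-3 \right)},-2 \right)},6 + \left(5 - -5\right) \right)}\right)^{2} = \left(-23 + \left(1 + \frac{24 \left(-1 - 4 \left(-2\right)\right)}{7}\right)\right)^{2} = \left(-23 + \left(1 + \frac{24 \left(-1 - -8\right)}{7}\right)\right)^{2} = \left(-23 + \left(1 + \frac{24 \left(-1 + 8\right)}{7}\right)\right)^{2} = \left(-23 + \left(1 + \frac{24}{7} \cdot 7\right)\right)^{2} = \left(-23 + \left(1 + 24\right)\right)^{2} = \left(-23 + 25\right)^{2} = 2^{2} = 4$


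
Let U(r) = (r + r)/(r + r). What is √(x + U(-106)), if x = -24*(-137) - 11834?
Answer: I*√8545 ≈ 92.439*I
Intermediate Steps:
U(r) = 1 (U(r) = (2*r)/((2*r)) = (2*r)*(1/(2*r)) = 1)
x = -8546 (x = 3288 - 11834 = -8546)
√(x + U(-106)) = √(-8546 + 1) = √(-8545) = I*√8545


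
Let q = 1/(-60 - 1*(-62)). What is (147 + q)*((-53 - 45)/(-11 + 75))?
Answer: -14455/64 ≈ -225.86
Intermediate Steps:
q = ½ (q = 1/(-60 + 62) = 1/2 = ½ ≈ 0.50000)
(147 + q)*((-53 - 45)/(-11 + 75)) = (147 + ½)*((-53 - 45)/(-11 + 75)) = 295*(-98/64)/2 = 295*(-98*1/64)/2 = (295/2)*(-49/32) = -14455/64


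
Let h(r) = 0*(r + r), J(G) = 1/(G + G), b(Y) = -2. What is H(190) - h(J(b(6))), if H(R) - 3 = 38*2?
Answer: 79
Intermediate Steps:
H(R) = 79 (H(R) = 3 + 38*2 = 3 + 76 = 79)
J(G) = 1/(2*G)
h(r) = 0 (h(r) = 0*(2*r) = 0)
H(190) - h(J(b(6))) = 79 - 1*0 = 79 + 0 = 79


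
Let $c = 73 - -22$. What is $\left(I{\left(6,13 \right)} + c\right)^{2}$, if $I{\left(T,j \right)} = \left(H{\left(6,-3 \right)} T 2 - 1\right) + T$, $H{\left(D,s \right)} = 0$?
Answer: $10000$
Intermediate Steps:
$c = 95$ ($c = 73 + 22 = 95$)
$I{\left(T,j \right)} = -1 + T$ ($I{\left(T,j \right)} = \left(0 T 2 - 1\right) + T = \left(0 \cdot 2 - 1\right) + T = \left(0 - 1\right) + T = -1 + T$)
$\left(I{\left(6,13 \right)} + c\right)^{2} = \left(\left(-1 + 6\right) + 95\right)^{2} = \left(5 + 95\right)^{2} = 100^{2} = 10000$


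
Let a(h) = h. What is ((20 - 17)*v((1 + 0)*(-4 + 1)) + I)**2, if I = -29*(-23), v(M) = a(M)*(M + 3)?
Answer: 444889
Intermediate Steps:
v(M) = M*(3 + M) (v(M) = M*(M + 3) = M*(3 + M))
I = 667
((20 - 17)*v((1 + 0)*(-4 + 1)) + I)**2 = ((20 - 17)*(((1 + 0)*(-4 + 1))*(3 + (1 + 0)*(-4 + 1))) + 667)**2 = (3*((1*(-3))*(3 + 1*(-3))) + 667)**2 = (3*(-3*(3 - 3)) + 667)**2 = (3*(-3*0) + 667)**2 = (3*0 + 667)**2 = (0 + 667)**2 = 667**2 = 444889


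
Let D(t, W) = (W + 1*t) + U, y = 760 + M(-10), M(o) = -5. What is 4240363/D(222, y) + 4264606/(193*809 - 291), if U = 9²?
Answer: 332677782623/82442534 ≈ 4035.3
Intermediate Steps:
U = 81
y = 755 (y = 760 - 5 = 755)
D(t, W) = 81 + W + t (D(t, W) = (W + 1*t) + 81 = (W + t) + 81 = 81 + W + t)
4240363/D(222, y) + 4264606/(193*809 - 291) = 4240363/(81 + 755 + 222) + 4264606/(193*809 - 291) = 4240363/1058 + 4264606/(156137 - 291) = 4240363*(1/1058) + 4264606/155846 = 4240363/1058 + 4264606*(1/155846) = 4240363/1058 + 2132303/77923 = 332677782623/82442534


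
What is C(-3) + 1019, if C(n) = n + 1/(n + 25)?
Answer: 22353/22 ≈ 1016.0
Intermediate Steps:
C(n) = n + 1/(25 + n)
C(-3) + 1019 = (1 + (-3)**2 + 25*(-3))/(25 - 3) + 1019 = (1 + 9 - 75)/22 + 1019 = (1/22)*(-65) + 1019 = -65/22 + 1019 = 22353/22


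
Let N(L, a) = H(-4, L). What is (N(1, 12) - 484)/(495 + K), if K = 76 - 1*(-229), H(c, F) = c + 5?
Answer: -483/800 ≈ -0.60375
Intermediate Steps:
H(c, F) = 5 + c
N(L, a) = 1 (N(L, a) = 5 - 4 = 1)
K = 305 (K = 76 + 229 = 305)
(N(1, 12) - 484)/(495 + K) = (1 - 484)/(495 + 305) = -483/800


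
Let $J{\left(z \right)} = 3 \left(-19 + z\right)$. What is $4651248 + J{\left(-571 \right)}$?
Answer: $4649478$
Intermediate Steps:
$J{\left(z \right)} = -57 + 3 z$
$4651248 + J{\left(-571 \right)} = 4651248 + \left(-57 + 3 \left(-571\right)\right) = 4651248 - 1770 = 4649478$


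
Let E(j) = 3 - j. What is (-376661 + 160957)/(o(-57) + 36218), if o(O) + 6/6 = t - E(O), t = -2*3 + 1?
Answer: -26963/4519 ≈ -5.9666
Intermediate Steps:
t = -5 (t = -6 + 1 = -5)
o(O) = -9 + O (o(O) = -1 + (-5 - (3 - O)) = -1 + (-5 + (-3 + O)) = -1 + (-8 + O) = -9 + O)
(-376661 + 160957)/(o(-57) + 36218) = (-376661 + 160957)/((-9 - 57) + 36218) = -215704/(-66 + 36218) = -215704/36152 = -215704*1/36152 = -26963/4519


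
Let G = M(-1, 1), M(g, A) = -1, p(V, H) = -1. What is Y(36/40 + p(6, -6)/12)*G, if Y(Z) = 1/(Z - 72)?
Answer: 60/4271 ≈ 0.014048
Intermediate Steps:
Y(Z) = 1/(-72 + Z)
G = -1
Y(36/40 + p(6, -6)/12)*G = -1/(-72 + (36/40 - 1/12)) = -1/(-72 + (36*(1/40) - 1*1/12)) = -1/(-72 + (9/10 - 1/12)) = -1/(-72 + 49/60) = -1/(-4271/60) = -60/4271*(-1) = 60/4271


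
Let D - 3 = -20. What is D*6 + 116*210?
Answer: 24258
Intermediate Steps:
D = -17 (D = 3 - 20 = -17)
D*6 + 116*210 = -17*6 + 116*210 = -102 + 24360 = 24258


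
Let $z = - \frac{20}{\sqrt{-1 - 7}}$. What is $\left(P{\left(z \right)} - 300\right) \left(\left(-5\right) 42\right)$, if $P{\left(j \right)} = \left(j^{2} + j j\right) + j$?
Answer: $84000 - 1050 i \sqrt{2} \approx 84000.0 - 1484.9 i$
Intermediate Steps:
$z = 5 i \sqrt{2}$ ($z = - \frac{20}{\sqrt{-8}} = - \frac{20}{2 i \sqrt{2}} = - 20 \left(- \frac{i \sqrt{2}}{4}\right) = 5 i \sqrt{2} \approx 7.0711 i$)
$P{\left(j \right)} = j + 2 j^{2}$ ($P{\left(j \right)} = \left(j^{2} + j^{2}\right) + j = 2 j^{2} + j = j + 2 j^{2}$)
$\left(P{\left(z \right)} - 300\right) \left(\left(-5\right) 42\right) = \left(5 i \sqrt{2} \left(1 + 2 \cdot 5 i \sqrt{2}\right) - 300\right) \left(\left(-5\right) 42\right) = \left(5 i \sqrt{2} \left(1 + 10 i \sqrt{2}\right) - 300\right) \left(-210\right) = \left(-300 + 5 i \sqrt{2} \left(1 + 10 i \sqrt{2}\right)\right) \left(-210\right) = 63000 - 1050 i \sqrt{2} \left(1 + 10 i \sqrt{2}\right)$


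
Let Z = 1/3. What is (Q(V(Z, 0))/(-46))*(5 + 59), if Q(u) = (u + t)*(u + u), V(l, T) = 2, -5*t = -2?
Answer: -1536/115 ≈ -13.357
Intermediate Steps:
t = ⅖ (t = -⅕*(-2) = ⅖ ≈ 0.40000)
Z = ⅓ ≈ 0.33333
Q(u) = 2*u*(⅖ + u) (Q(u) = (u + ⅖)*(u + u) = (⅖ + u)*(2*u) = 2*u*(⅖ + u))
(Q(V(Z, 0))/(-46))*(5 + 59) = (((⅖)*2*(2 + 5*2))/(-46))*(5 + 59) = (((⅖)*2*(2 + 10))*(-1/46))*64 = (((⅖)*2*12)*(-1/46))*64 = ((48/5)*(-1/46))*64 = -24/115*64 = -1536/115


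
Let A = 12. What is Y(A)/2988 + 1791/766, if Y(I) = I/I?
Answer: 2676137/1144404 ≈ 2.3385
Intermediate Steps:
Y(I) = 1
Y(A)/2988 + 1791/766 = 1/2988 + 1791/766 = 2676137/1144404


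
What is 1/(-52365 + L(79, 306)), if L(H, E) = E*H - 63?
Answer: -1/28254 ≈ -3.5393e-5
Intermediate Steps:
L(H, E) = -63 + E*H
1/(-52365 + L(79, 306)) = 1/(-52365 + (-63 + 306*79)) = 1/(-52365 + (-63 + 24174)) = 1/(-52365 + 24111) = 1/(-28254) = -1/28254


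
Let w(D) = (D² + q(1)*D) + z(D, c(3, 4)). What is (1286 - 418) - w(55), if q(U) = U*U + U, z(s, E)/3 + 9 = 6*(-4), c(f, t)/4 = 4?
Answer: -2168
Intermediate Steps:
c(f, t) = 16 (c(f, t) = 4*4 = 16)
z(s, E) = -99 (z(s, E) = -27 + 3*(6*(-4)) = -27 + 3*(-24) = -27 - 72 = -99)
q(U) = U + U² (q(U) = U² + U = U + U²)
w(D) = -99 + D² + 2*D (w(D) = (D² + (1*(1 + 1))*D) - 99 = (D² + (1*2)*D) - 99 = (D² + 2*D) - 99 = -99 + D² + 2*D)
(1286 - 418) - w(55) = (1286 - 418) - (-99 + 55² + 2*55) = 868 - (-99 + 3025 + 110) = 868 - 1*3036 = 868 - 3036 = -2168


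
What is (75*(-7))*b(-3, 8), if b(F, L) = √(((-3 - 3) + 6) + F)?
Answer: -525*I*√3 ≈ -909.33*I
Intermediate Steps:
b(F, L) = √F (b(F, L) = √((-6 + 6) + F) = √(0 + F) = √F)
(75*(-7))*b(-3, 8) = (75*(-7))*√(-3) = -525*I*√3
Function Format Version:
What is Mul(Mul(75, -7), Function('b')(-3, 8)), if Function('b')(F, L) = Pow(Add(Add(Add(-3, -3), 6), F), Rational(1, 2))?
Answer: Mul(-525, I, Pow(3, Rational(1, 2))) ≈ Mul(-909.33, I)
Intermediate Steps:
Function('b')(F, L) = Pow(F, Rational(1, 2)) (Function('b')(F, L) = Pow(Add(Add(-6, 6), F), Rational(1, 2)) = Pow(Add(0, F), Rational(1, 2)) = Pow(F, Rational(1, 2)))
Mul(Mul(75, -7), Function('b')(-3, 8)) = Mul(Mul(75, -7), Pow(-3, Rational(1, 2))) = Mul(-525, Mul(I, Pow(3, Rational(1, 2)))) = Mul(-525, I, Pow(3, Rational(1, 2)))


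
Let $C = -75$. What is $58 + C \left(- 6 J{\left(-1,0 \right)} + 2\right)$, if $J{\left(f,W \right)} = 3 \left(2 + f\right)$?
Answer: $1258$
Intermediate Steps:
$J{\left(f,W \right)} = 6 + 3 f$
$58 + C \left(- 6 J{\left(-1,0 \right)} + 2\right) = 58 - 75 \left(- 6 \left(6 + 3 \left(-1\right)\right) + 2\right) = 58 - 75 \left(- 6 \left(6 - 3\right) + 2\right) = 58 - 75 \left(\left(-6\right) 3 + 2\right) = 58 - 75 \left(-18 + 2\right) = 58 - -1200 = 58 + 1200 = 1258$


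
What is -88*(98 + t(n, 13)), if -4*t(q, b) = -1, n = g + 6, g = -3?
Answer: -8646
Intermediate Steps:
n = 3 (n = -3 + 6 = 3)
t(q, b) = 1/4 (t(q, b) = -1/4*(-1) = 1/4)
-88*(98 + t(n, 13)) = -88*(98 + 1/4) = -88*393/4 = -8646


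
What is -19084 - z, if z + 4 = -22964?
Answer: 3884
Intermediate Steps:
z = -22968 (z = -4 - 22964 = -22968)
-19084 - z = -19084 - 1*(-22968) = -19084 + 22968 = 3884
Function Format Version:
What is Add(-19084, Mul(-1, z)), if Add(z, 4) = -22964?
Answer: 3884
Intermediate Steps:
z = -22968 (z = Add(-4, -22964) = -22968)
Add(-19084, Mul(-1, z)) = Add(-19084, Mul(-1, -22968)) = Add(-19084, 22968) = 3884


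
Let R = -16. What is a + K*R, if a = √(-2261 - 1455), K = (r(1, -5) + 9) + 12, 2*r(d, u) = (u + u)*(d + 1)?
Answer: -176 + 2*I*√929 ≈ -176.0 + 60.959*I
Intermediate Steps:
r(d, u) = u*(1 + d) (r(d, u) = ((u + u)*(d + 1))/2 = ((2*u)*(1 + d))/2 = (2*u*(1 + d))/2 = u*(1 + d))
K = 11 (K = (-5*(1 + 1) + 9) + 12 = (-5*2 + 9) + 12 = (-10 + 9) + 12 = -1 + 12 = 11)
a = 2*I*√929 (a = √(-3716) = 2*I*√929 ≈ 60.959*I)
a + K*R = 2*I*√929 + 11*(-16) = 2*I*√929 - 176 = -176 + 2*I*√929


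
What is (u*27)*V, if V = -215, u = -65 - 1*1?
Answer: 383130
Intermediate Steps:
u = -66 (u = -65 - 1 = -66)
(u*27)*V = -66*27*(-215) = -1782*(-215) = 383130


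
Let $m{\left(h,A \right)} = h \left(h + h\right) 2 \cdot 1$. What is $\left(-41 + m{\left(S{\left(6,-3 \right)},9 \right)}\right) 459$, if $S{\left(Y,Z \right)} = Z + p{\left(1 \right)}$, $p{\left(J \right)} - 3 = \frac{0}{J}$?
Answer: $-18819$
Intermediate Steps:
$p{\left(J \right)} = 3$ ($p{\left(J \right)} = 3 + \frac{0}{J} = 3 + 0 = 3$)
$S{\left(Y,Z \right)} = 3 + Z$ ($S{\left(Y,Z \right)} = Z + 3 = 3 + Z$)
$m{\left(h,A \right)} = 4 h^{2}$ ($m{\left(h,A \right)} = h 2 h 2 \cdot 1 = 2 h^{2} \cdot 2 \cdot 1 = 4 h^{2} \cdot 1 = 4 h^{2}$)
$\left(-41 + m{\left(S{\left(6,-3 \right)},9 \right)}\right) 459 = \left(-41 + 4 \left(3 - 3\right)^{2}\right) 459 = \left(-41 + 4 \cdot 0^{2}\right) 459 = \left(-41 + 4 \cdot 0\right) 459 = \left(-41 + 0\right) 459 = \left(-41\right) 459 = -18819$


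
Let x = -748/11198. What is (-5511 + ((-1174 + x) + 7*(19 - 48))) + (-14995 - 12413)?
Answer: -17456698/509 ≈ -34296.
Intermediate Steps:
x = -34/509 (x = -748*1/11198 = -34/509 ≈ -0.066798)
(-5511 + ((-1174 + x) + 7*(19 - 48))) + (-14995 - 12413) = (-5511 + ((-1174 - 34/509) + 7*(19 - 48))) + (-14995 - 12413) = (-5511 + (-597600/509 + 7*(-29))) - 27408 = (-5511 + (-597600/509 - 203)) - 27408 = (-5511 - 700927/509) - 27408 = -3506026/509 - 27408 = -17456698/509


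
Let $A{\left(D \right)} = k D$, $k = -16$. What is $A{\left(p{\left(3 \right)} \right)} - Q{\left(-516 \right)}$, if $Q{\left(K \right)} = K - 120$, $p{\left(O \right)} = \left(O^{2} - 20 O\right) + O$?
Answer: $1404$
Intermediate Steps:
$p{\left(O \right)} = O^{2} - 19 O$
$Q{\left(K \right)} = -120 + K$
$A{\left(D \right)} = - 16 D$
$A{\left(p{\left(3 \right)} \right)} - Q{\left(-516 \right)} = - 16 \cdot 3 \left(-19 + 3\right) - \left(-120 - 516\right) = - 16 \cdot 3 \left(-16\right) - -636 = \left(-16\right) \left(-48\right) + 636 = 768 + 636 = 1404$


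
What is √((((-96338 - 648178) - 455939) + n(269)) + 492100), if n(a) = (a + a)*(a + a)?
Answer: I*√418911 ≈ 647.23*I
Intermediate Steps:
n(a) = 4*a² (n(a) = (2*a)*(2*a) = 4*a²)
√((((-96338 - 648178) - 455939) + n(269)) + 492100) = √((((-96338 - 648178) - 455939) + 4*269²) + 492100) = √(((-744516 - 455939) + 4*72361) + 492100) = √((-1200455 + 289444) + 492100) = √(-911011 + 492100) = √(-418911) = I*√418911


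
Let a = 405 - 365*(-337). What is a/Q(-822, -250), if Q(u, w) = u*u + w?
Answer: 1505/8237 ≈ 0.18271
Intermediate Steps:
Q(u, w) = w + u**2 (Q(u, w) = u**2 + w = w + u**2)
a = 123410 (a = 405 + 123005 = 123410)
a/Q(-822, -250) = 123410/(-250 + (-822)**2) = 123410/(-250 + 675684) = 123410/675434 = 123410*(1/675434) = 1505/8237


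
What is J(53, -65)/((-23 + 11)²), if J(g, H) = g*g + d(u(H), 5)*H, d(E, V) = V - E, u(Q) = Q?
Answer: -1741/144 ≈ -12.090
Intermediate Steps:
J(g, H) = g² + H*(5 - H) (J(g, H) = g*g + (5 - H)*H = g² + H*(5 - H))
J(53, -65)/((-23 + 11)²) = (53² - 1*(-65)*(-5 - 65))/((-23 + 11)²) = (2809 - 1*(-65)*(-70))/((-12)²) = (2809 - 4550)/144 = -1741*1/144 = -1741/144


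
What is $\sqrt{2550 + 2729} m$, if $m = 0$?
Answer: $0$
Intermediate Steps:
$\sqrt{2550 + 2729} m = \sqrt{2550 + 2729} \cdot 0 = \sqrt{5279} \cdot 0 = 0$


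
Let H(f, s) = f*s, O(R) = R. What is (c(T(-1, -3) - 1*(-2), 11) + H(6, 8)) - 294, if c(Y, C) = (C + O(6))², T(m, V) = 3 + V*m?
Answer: 43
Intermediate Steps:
c(Y, C) = (6 + C)² (c(Y, C) = (C + 6)² = (6 + C)²)
(c(T(-1, -3) - 1*(-2), 11) + H(6, 8)) - 294 = ((6 + 11)² + 6*8) - 294 = (17² + 48) - 294 = (289 + 48) - 294 = 337 - 294 = 43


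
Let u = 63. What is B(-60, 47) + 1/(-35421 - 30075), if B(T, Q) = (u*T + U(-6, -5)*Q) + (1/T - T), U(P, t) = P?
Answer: -436860141/109160 ≈ -4002.0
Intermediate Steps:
B(T, Q) = 1/T - 6*Q + 62*T (B(T, Q) = (63*T - 6*Q) + (1/T - T) = (-6*Q + 63*T) + (1/T - T) = 1/T - 6*Q + 62*T)
B(-60, 47) + 1/(-35421 - 30075) = (1/(-60) - 6*47 + 62*(-60)) + 1/(-35421 - 30075) = (-1/60 - 282 - 3720) + 1/(-65496) = -240121/60 - 1/65496 = -436860141/109160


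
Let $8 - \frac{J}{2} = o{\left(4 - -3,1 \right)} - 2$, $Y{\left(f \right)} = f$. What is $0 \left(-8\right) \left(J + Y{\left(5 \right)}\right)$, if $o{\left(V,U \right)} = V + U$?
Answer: $0$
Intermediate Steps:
$o{\left(V,U \right)} = U + V$
$J = 4$ ($J = 16 - 2 \left(\left(1 + \left(4 - -3\right)\right) - 2\right) = 16 - 2 \left(\left(1 + \left(4 + 3\right)\right) - 2\right) = 16 - 2 \left(\left(1 + 7\right) - 2\right) = 16 - 2 \left(8 - 2\right) = 16 - 12 = 4$)
$0 \left(-8\right) \left(J + Y{\left(5 \right)}\right) = 0 \left(-8\right) \left(4 + 5\right) = 0 \cdot 9 = 0$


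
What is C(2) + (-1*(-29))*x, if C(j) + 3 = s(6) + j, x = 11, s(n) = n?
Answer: 324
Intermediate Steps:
C(j) = 3 + j (C(j) = -3 + (6 + j) = 3 + j)
C(2) + (-1*(-29))*x = (3 + 2) - 1*(-29)*11 = 5 + 29*11 = 5 + 319 = 324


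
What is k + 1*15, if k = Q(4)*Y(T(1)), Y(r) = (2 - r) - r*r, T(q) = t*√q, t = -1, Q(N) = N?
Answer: 23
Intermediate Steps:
T(q) = -√q
Y(r) = 2 - r - r² (Y(r) = (2 - r) - r² = 2 - r - r²)
k = 8 (k = 4*(2 - (-1)*√1 - (-√1)²) = 4*(2 - (-1) - (-1*1)²) = 4*(2 - 1*(-1) - 1*(-1)²) = 4*(2 + 1 - 1*1) = 4*(2 + 1 - 1) = 4*2 = 8)
k + 1*15 = 8 + 1*15 = 8 + 15 = 23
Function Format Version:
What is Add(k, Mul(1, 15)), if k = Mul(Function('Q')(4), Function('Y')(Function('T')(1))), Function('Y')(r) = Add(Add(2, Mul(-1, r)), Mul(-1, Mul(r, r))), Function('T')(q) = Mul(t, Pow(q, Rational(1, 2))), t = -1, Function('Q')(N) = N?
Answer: 23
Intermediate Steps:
Function('T')(q) = Mul(-1, Pow(q, Rational(1, 2)))
Function('Y')(r) = Add(2, Mul(-1, r), Mul(-1, Pow(r, 2))) (Function('Y')(r) = Add(Add(2, Mul(-1, r)), Mul(-1, Pow(r, 2))) = Add(2, Mul(-1, r), Mul(-1, Pow(r, 2))))
k = 8 (k = Mul(4, Add(2, Mul(-1, Mul(-1, Pow(1, Rational(1, 2)))), Mul(-1, Pow(Mul(-1, Pow(1, Rational(1, 2))), 2)))) = Mul(4, Add(2, Mul(-1, Mul(-1, 1)), Mul(-1, Pow(Mul(-1, 1), 2)))) = Mul(4, Add(2, Mul(-1, -1), Mul(-1, Pow(-1, 2)))) = Mul(4, Add(2, 1, Mul(-1, 1))) = Mul(4, Add(2, 1, -1)) = Mul(4, 2) = 8)
Add(k, Mul(1, 15)) = Add(8, Mul(1, 15)) = Add(8, 15) = 23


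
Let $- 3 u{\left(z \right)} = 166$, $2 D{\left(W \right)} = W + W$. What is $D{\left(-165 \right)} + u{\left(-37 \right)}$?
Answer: $- \frac{661}{3} \approx -220.33$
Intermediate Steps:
$D{\left(W \right)} = W$ ($D{\left(W \right)} = \frac{W + W}{2} = \frac{2 W}{2} = W$)
$u{\left(z \right)} = - \frac{166}{3}$ ($u{\left(z \right)} = \left(- \frac{1}{3}\right) 166 = - \frac{166}{3}$)
$D{\left(-165 \right)} + u{\left(-37 \right)} = -165 - \frac{166}{3} = - \frac{661}{3}$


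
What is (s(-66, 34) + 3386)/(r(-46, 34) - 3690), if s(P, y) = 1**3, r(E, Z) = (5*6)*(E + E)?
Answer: -1129/2150 ≈ -0.52512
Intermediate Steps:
r(E, Z) = 60*E (r(E, Z) = 30*(2*E) = 60*E)
s(P, y) = 1
(s(-66, 34) + 3386)/(r(-46, 34) - 3690) = (1 + 3386)/(60*(-46) - 3690) = 3387/(-2760 - 3690) = 3387/(-6450) = 3387*(-1/6450) = -1129/2150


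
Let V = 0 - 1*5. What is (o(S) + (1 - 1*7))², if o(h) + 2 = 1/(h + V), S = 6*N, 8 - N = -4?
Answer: 286225/4489 ≈ 63.761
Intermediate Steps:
N = 12 (N = 8 - 1*(-4) = 8 + 4 = 12)
V = -5 (V = 0 - 5 = -5)
S = 72 (S = 6*12 = 72)
o(h) = -2 + 1/(-5 + h) (o(h) = -2 + 1/(h - 5) = -2 + 1/(-5 + h))
(o(S) + (1 - 1*7))² = ((11 - 2*72)/(-5 + 72) + (1 - 1*7))² = ((11 - 144)/67 + (1 - 7))² = ((1/67)*(-133) - 6)² = (-133/67 - 6)² = (-535/67)² = 286225/4489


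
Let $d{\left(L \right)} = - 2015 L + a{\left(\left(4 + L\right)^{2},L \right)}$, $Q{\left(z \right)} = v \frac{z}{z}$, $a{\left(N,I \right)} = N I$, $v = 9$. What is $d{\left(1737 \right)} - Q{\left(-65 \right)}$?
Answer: $5261487633$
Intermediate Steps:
$a{\left(N,I \right)} = I N$
$Q{\left(z \right)} = 9$ ($Q{\left(z \right)} = 9 \frac{z}{z} = 9 \cdot 1 = 9$)
$d{\left(L \right)} = - 2015 L + L \left(4 + L\right)^{2}$
$d{\left(1737 \right)} - Q{\left(-65 \right)} = 1737 \left(-2015 + \left(4 + 1737\right)^{2}\right) - 9 = 1737 \left(-2015 + 1741^{2}\right) - 9 = 1737 \left(-2015 + 3031081\right) - 9 = 1737 \cdot 3029066 - 9 = 5261487642 - 9 = 5261487633$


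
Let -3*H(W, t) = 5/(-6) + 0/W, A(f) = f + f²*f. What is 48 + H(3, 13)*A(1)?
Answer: 437/9 ≈ 48.556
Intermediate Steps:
A(f) = f + f³
H(W, t) = 5/18 (H(W, t) = -(5/(-6) + 0/W)/3 = -(5*(-⅙) + 0)/3 = -(-⅚ + 0)/3 = -⅓*(-⅚) = 5/18)
48 + H(3, 13)*A(1) = 48 + 5*(1 + 1³)/18 = 48 + 5*(1 + 1)/18 = 48 + (5/18)*2 = 48 + 5/9 = 437/9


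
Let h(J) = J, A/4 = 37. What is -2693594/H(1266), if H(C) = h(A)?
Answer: -1346797/74 ≈ -18200.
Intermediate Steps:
A = 148 (A = 4*37 = 148)
H(C) = 148
-2693594/H(1266) = -2693594/148 = -2693594*1/148 = -1346797/74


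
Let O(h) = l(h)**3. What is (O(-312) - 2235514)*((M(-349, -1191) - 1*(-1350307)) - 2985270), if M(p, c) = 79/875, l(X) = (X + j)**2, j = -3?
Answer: -1397588375083295555652606/875 ≈ -1.5972e+21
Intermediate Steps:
l(X) = (-3 + X)**2 (l(X) = (X - 3)**2 = (-3 + X)**2)
M(p, c) = 79/875 (M(p, c) = 79*(1/875) = 79/875)
O(h) = (-3 + h)**6 (O(h) = ((-3 + h)**2)**3 = (-3 + h)**6)
(O(-312) - 2235514)*((M(-349, -1191) - 1*(-1350307)) - 2985270) = ((-3 - 312)**6 - 2235514)*((79/875 - 1*(-1350307)) - 2985270) = ((-315)**6 - 2235514)*((79/875 + 1350307) - 2985270) = (976929722015625 - 2235514)*(1181518704/875 - 2985270) = 976929719780111*(-1430592546/875) = -1397588375083295555652606/875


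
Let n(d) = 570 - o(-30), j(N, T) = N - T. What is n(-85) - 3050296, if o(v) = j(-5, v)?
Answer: -3049751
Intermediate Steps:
o(v) = -5 - v
n(d) = 545 (n(d) = 570 - (-5 - 1*(-30)) = 570 - (-5 + 30) = 570 - 1*25 = 570 - 25 = 545)
n(-85) - 3050296 = 545 - 3050296 = -3049751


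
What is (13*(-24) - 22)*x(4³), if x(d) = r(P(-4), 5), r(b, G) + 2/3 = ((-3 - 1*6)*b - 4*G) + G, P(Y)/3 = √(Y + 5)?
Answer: 42752/3 ≈ 14251.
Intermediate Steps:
P(Y) = 3*√(5 + Y) (P(Y) = 3*√(Y + 5) = 3*√(5 + Y))
r(b, G) = -⅔ - 9*b - 3*G (r(b, G) = -⅔ + (((-3 - 1*6)*b - 4*G) + G) = -⅔ + (((-3 - 6)*b - 4*G) + G) = -⅔ + ((-9*b - 4*G) + G) = -⅔ + (-9*b - 3*G) = -⅔ - 9*b - 3*G)
x(d) = -128/3 (x(d) = -⅔ - 27*√(5 - 4) - 3*5 = -⅔ - 27*√1 - 15 = -⅔ - 27 - 15 = -128/3)
(13*(-24) - 22)*x(4³) = (13*(-24) - 22)*(-128/3) = (-312 - 22)*(-128/3) = -334*(-128/3) = 42752/3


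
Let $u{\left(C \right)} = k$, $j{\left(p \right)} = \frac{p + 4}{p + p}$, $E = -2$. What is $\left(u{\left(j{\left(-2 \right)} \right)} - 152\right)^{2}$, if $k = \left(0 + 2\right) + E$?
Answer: $23104$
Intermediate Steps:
$k = 0$ ($k = \left(0 + 2\right) - 2 = 2 - 2 = 0$)
$j{\left(p \right)} = \frac{4 + p}{2 p}$
$u{\left(C \right)} = 0$
$\left(u{\left(j{\left(-2 \right)} \right)} - 152\right)^{2} = \left(0 - 152\right)^{2} = \left(-152\right)^{2} = 23104$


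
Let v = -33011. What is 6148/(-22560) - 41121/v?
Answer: 181184533/186182040 ≈ 0.97316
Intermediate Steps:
6148/(-22560) - 41121/v = 6148/(-22560) - 41121/(-33011) = 6148*(-1/22560) - 41121*(-1/33011) = -1537/5640 + 41121/33011 = 181184533/186182040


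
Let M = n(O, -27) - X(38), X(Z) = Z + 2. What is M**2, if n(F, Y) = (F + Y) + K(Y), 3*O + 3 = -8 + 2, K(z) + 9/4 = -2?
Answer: 88209/16 ≈ 5513.1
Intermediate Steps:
K(z) = -17/4 (K(z) = -9/4 - 2 = -17/4)
X(Z) = 2 + Z
O = -3 (O = -1 + (-8 + 2)/3 = -1 + (1/3)*(-6) = -1 - 2 = -3)
n(F, Y) = -17/4 + F + Y (n(F, Y) = (F + Y) - 17/4 = -17/4 + F + Y)
M = -297/4 (M = (-17/4 - 3 - 27) - (2 + 38) = -137/4 - 1*40 = -137/4 - 40 = -297/4 ≈ -74.250)
M**2 = (-297/4)**2 = 88209/16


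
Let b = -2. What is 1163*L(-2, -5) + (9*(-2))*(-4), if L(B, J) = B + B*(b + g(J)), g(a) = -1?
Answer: 4724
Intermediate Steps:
L(B, J) = -2*B (L(B, J) = B + B*(-2 - 1) = B + B*(-3) = B - 3*B = -2*B)
1163*L(-2, -5) + (9*(-2))*(-4) = 1163*(-2*(-2)) + (9*(-2))*(-4) = 1163*4 - 18*(-4) = 4652 + 72 = 4724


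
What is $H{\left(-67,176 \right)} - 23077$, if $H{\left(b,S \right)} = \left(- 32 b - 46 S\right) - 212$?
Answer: $-29241$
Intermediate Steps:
$H{\left(b,S \right)} = -212 - 46 S - 32 b$ ($H{\left(b,S \right)} = \left(- 46 S - 32 b\right) - 212 = -212 - 46 S - 32 b$)
$H{\left(-67,176 \right)} - 23077 = \left(-212 - 8096 - -2144\right) - 23077 = \left(-212 - 8096 + 2144\right) - 23077 = -6164 - 23077 = -29241$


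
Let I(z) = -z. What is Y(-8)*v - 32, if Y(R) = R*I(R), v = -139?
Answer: 8864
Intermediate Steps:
Y(R) = -R² (Y(R) = R*(-R) = -R²)
Y(-8)*v - 32 = -1*(-8)²*(-139) - 32 = -1*64*(-139) - 32 = -64*(-139) - 32 = 8896 - 32 = 8864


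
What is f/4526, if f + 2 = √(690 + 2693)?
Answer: -1/2263 + √3383/4526 ≈ 0.012409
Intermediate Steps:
f = -2 + √3383 (f = -2 + √(690 + 2693) = -2 + √3383 ≈ 56.164)
f/4526 = (-2 + √3383)/4526 = (-2 + √3383)*(1/4526) = -1/2263 + √3383/4526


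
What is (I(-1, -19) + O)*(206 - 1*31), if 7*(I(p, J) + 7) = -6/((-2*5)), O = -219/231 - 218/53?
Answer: -1221805/583 ≈ -2095.7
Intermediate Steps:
O = -20655/4081 (O = -219*1/231 - 218*1/53 = -73/77 - 218/53 = -20655/4081 ≈ -5.0613)
I(p, J) = -242/35 (I(p, J) = -7 + (-6/((-2*5)))/7 = -7 + (-6/(-10))/7 = -7 + (-6*(-⅒))/7 = -7 + (⅐)*(⅗) = -7 + 3/35 = -242/35)
(I(-1, -19) + O)*(206 - 1*31) = (-242/35 - 20655/4081)*(206 - 1*31) = -244361*(206 - 31)/20405 = -244361/20405*175 = -1221805/583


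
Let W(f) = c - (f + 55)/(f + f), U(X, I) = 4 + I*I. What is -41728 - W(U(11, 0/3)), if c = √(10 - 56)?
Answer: -333765/8 - I*√46 ≈ -41721.0 - 6.7823*I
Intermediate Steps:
U(X, I) = 4 + I²
c = I*√46 (c = √(-46) = I*√46 ≈ 6.7823*I)
W(f) = I*√46 - (55 + f)/(2*f) (W(f) = I*√46 - (f + 55)/(f + f) = I*√46 - (55 + f)/(2*f))
-41728 - W(U(11, 0/3)) = -41728 - (-½ - 55/(2*(4 + (0/3)²)) + I*√46) = -41728 - (-½ - 55/(2*(4 + (0*(⅓))²)) + I*√46) = -41728 - (-½ - 55/(2*(4 + 0²)) + I*√46) = -41728 - (-½ - 55/(2*(4 + 0)) + I*√46) = -41728 - (-½ - 55/2/4 + I*√46) = -41728 - (-½ - 55/2*¼ + I*√46) = -41728 - (-½ - 55/8 + I*√46) = -41728 - (-59/8 + I*√46) = -41728 + (59/8 - I*√46) = -333765/8 - I*√46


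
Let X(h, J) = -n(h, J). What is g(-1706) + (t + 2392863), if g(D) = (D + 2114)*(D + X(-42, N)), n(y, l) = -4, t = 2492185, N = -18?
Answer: 4190632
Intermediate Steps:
X(h, J) = 4 (X(h, J) = -1*(-4) = 4)
g(D) = (4 + D)*(2114 + D) (g(D) = (D + 2114)*(D + 4) = (2114 + D)*(4 + D) = (4 + D)*(2114 + D))
g(-1706) + (t + 2392863) = (8456 + (-1706)² + 2118*(-1706)) + (2492185 + 2392863) = (8456 + 2910436 - 3613308) + 4885048 = -694416 + 4885048 = 4190632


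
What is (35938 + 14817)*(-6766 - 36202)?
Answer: -2180840840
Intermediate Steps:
(35938 + 14817)*(-6766 - 36202) = 50755*(-42968) = -2180840840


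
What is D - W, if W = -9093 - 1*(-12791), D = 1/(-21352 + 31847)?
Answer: -38810509/10495 ≈ -3698.0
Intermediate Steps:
D = 1/10495 ≈ 9.5283e-5
W = 3698 (W = -9093 + 12791 = 3698)
D - W = 1/10495 - 1*3698 = 1/10495 - 3698 = -38810509/10495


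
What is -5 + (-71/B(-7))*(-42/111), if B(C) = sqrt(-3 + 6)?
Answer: -5 + 994*sqrt(3)/111 ≈ 10.510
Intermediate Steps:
B(C) = sqrt(3)
-5 + (-71/B(-7))*(-42/111) = -5 + (-71*sqrt(3)/3)*(-42/111) = -5 + (-71*sqrt(3)/3)*(-42*1/111) = -5 - 71*sqrt(3)/3*(-14/37) = -5 + 994*sqrt(3)/111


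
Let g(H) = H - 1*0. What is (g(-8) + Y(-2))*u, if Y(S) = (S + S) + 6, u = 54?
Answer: -324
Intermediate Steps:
g(H) = H (g(H) = H + 0 = H)
Y(S) = 6 + 2*S (Y(S) = 2*S + 6 = 6 + 2*S)
(g(-8) + Y(-2))*u = (-8 + (6 + 2*(-2)))*54 = (-8 + (6 - 4))*54 = (-8 + 2)*54 = -6*54 = -324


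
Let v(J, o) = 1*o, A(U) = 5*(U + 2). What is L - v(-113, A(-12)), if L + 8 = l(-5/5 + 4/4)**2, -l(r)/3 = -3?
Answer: 123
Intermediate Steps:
A(U) = 10 + 5*U (A(U) = 5*(2 + U) = 10 + 5*U)
l(r) = 9 (l(r) = -3*(-3) = 9)
v(J, o) = o
L = 73 (L = -8 + 9**2 = -8 + 81 = 73)
L - v(-113, A(-12)) = 73 - (10 + 5*(-12)) = 73 - (10 - 60) = 73 - 1*(-50) = 73 + 50 = 123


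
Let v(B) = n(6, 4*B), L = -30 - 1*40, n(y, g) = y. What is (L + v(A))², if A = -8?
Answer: 4096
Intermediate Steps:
L = -70 (L = -30 - 40 = -70)
v(B) = 6
(L + v(A))² = (-70 + 6)² = (-64)² = 4096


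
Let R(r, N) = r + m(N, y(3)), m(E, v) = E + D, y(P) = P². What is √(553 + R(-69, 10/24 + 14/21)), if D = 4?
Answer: √17607/6 ≈ 22.115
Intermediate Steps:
m(E, v) = 4 + E (m(E, v) = E + 4 = 4 + E)
R(r, N) = 4 + N + r (R(r, N) = r + (4 + N) = 4 + N + r)
√(553 + R(-69, 10/24 + 14/21)) = √(553 + (4 + (10/24 + 14/21) - 69)) = √(553 + (4 + (10*(1/24) + 14*(1/21)) - 69)) = √(553 + (4 + (5/12 + ⅔) - 69)) = √(553 + (4 + 13/12 - 69)) = √(553 - 767/12) = √(5869/12) = √17607/6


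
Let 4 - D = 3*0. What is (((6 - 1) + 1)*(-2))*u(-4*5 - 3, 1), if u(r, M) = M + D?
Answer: -60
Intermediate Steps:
D = 4 (D = 4 - 3*0 = 4 - 1*0 = 4 + 0 = 4)
u(r, M) = 4 + M (u(r, M) = M + 4 = 4 + M)
(((6 - 1) + 1)*(-2))*u(-4*5 - 3, 1) = (((6 - 1) + 1)*(-2))*(4 + 1) = ((5 + 1)*(-2))*5 = (6*(-2))*5 = -12*5 = -60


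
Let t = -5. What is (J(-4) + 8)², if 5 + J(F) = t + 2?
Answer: 0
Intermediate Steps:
J(F) = -8 (J(F) = -5 + (-5 + 2) = -5 - 3 = -8)
(J(-4) + 8)² = (-8 + 8)² = 0² = 0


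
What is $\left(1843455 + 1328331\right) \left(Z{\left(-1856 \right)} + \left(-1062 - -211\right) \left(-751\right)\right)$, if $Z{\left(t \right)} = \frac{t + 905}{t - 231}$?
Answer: $\frac{4230543194722068}{2087} \approx 2.0271 \cdot 10^{12}$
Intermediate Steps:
$Z{\left(t \right)} = \frac{905 + t}{-231 + t}$
$\left(1843455 + 1328331\right) \left(Z{\left(-1856 \right)} + \left(-1062 - -211\right) \left(-751\right)\right) = \left(1843455 + 1328331\right) \left(\frac{905 - 1856}{-231 - 1856} + \left(-1062 - -211\right) \left(-751\right)\right) = 3171786 \left(\frac{1}{-2087} \left(-951\right) + \left(-1062 + \left(-14 + 225\right)\right) \left(-751\right)\right) = 3171786 \left(\left(- \frac{1}{2087}\right) \left(-951\right) + \left(-1062 + 211\right) \left(-751\right)\right) = 3171786 \left(\frac{951}{2087} - -639101\right) = 3171786 \left(\frac{951}{2087} + 639101\right) = 3171786 \cdot \frac{1333804738}{2087} = \frac{4230543194722068}{2087}$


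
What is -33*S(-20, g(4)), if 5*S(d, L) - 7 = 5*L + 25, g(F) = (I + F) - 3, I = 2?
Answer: -1551/5 ≈ -310.20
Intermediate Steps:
g(F) = -1 + F (g(F) = (2 + F) - 3 = -1 + F)
S(d, L) = 32/5 + L (S(d, L) = 7/5 + (5*L + 25)/5 = 7/5 + (25 + 5*L)/5 = 7/5 + (5 + L) = 32/5 + L)
-33*S(-20, g(4)) = -33*(32/5 + (-1 + 4)) = -33*(32/5 + 3) = -33*47/5 = -1551/5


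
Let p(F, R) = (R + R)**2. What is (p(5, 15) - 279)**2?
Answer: 385641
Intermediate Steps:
p(F, R) = 4*R**2 (p(F, R) = (2*R)**2 = 4*R**2)
(p(5, 15) - 279)**2 = (4*15**2 - 279)**2 = (4*225 - 279)**2 = (900 - 279)**2 = 621**2 = 385641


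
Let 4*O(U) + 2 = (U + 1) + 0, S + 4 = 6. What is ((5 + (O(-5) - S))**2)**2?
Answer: 81/16 ≈ 5.0625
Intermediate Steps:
S = 2 (S = -4 + 6 = 2)
O(U) = -1/4 + U/4 (O(U) = -1/2 + ((U + 1) + 0)/4 = -1/2 + ((1 + U) + 0)/4 = -1/2 + (1 + U)/4 = -1/2 + (1/4 + U/4) = -1/4 + U/4)
((5 + (O(-5) - S))**2)**2 = ((5 + ((-1/4 + (1/4)*(-5)) - 1*2))**2)**2 = ((5 + ((-1/4 - 5/4) - 2))**2)**2 = ((5 + (-3/2 - 2))**2)**2 = ((5 - 7/2)**2)**2 = ((3/2)**2)**2 = (9/4)**2 = 81/16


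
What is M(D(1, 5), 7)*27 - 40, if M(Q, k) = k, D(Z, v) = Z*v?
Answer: 149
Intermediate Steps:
M(D(1, 5), 7)*27 - 40 = 7*27 - 40 = 189 - 40 = 149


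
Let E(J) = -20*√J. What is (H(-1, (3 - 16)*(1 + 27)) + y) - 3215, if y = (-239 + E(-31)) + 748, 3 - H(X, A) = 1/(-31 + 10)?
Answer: -56762/21 - 20*I*√31 ≈ -2703.0 - 111.36*I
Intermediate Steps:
H(X, A) = 64/21 (H(X, A) = 3 - 1/(-31 + 10) = 3 - 1/(-21) = 3 - 1*(-1/21) = 3 + 1/21 = 64/21)
y = 509 - 20*I*√31 (y = (-239 - 20*I*√31) + 748 = 509 - 20*I*√31 ≈ 509.0 - 111.36*I)
(H(-1, (3 - 16)*(1 + 27)) + y) - 3215 = (64/21 + (509 - 20*I*√31)) - 3215 = (10753/21 - 20*I*√31) - 3215 = -56762/21 - 20*I*√31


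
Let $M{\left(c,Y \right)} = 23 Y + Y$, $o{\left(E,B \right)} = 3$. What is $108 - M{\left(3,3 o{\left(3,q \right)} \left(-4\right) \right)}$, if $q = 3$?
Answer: $972$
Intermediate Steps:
$M{\left(c,Y \right)} = 24 Y$
$108 - M{\left(3,3 o{\left(3,q \right)} \left(-4\right) \right)} = 108 - 24 \cdot 3 \cdot 3 \left(-4\right) = 108 - 24 \cdot 9 \left(-4\right) = 108 - 24 \left(-36\right) = 108 - -864 = 108 + 864 = 972$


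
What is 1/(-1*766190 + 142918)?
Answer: -1/623272 ≈ -1.6044e-6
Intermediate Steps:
1/(-1*766190 + 142918) = 1/(-766190 + 142918) = 1/(-623272) = -1/623272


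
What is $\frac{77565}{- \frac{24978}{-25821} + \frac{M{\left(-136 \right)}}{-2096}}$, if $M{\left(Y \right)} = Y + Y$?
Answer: $\frac{17491171221}{247405} \approx 70699.0$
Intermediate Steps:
$M{\left(Y \right)} = 2 Y$
$\frac{77565}{- \frac{24978}{-25821} + \frac{M{\left(-136 \right)}}{-2096}} = \frac{77565}{- \frac{24978}{-25821} + \frac{2 \left(-136\right)}{-2096}} = \frac{77565}{\left(-24978\right) \left(- \frac{1}{25821}\right) - - \frac{17}{131}} = \frac{77565}{\frac{8326}{8607} + \frac{17}{131}} = \frac{77565}{\frac{1237025}{1127517}} = 77565 \cdot \frac{1127517}{1237025} = \frac{17491171221}{247405}$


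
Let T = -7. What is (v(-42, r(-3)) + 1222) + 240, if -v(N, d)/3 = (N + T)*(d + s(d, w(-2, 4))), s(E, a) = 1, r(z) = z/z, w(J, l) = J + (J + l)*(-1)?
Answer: 1756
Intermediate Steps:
w(J, l) = -l (w(J, l) = J + (-J - l) = -l)
r(z) = 1
v(N, d) = -3*(1 + d)*(-7 + N) (v(N, d) = -3*(N - 7)*(d + 1) = -3*(-7 + N)*(1 + d) = -3*(1 + d)*(-7 + N))
(v(-42, r(-3)) + 1222) + 240 = ((21 - 3*(-42) + 21*1 - 3*(-42)*1) + 1222) + 240 = ((21 + 126 + 21 + 126) + 1222) + 240 = (294 + 1222) + 240 = 1516 + 240 = 1756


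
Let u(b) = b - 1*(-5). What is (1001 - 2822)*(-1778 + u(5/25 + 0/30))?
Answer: 16141344/5 ≈ 3.2283e+6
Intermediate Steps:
u(b) = 5 + b (u(b) = b + 5 = 5 + b)
(1001 - 2822)*(-1778 + u(5/25 + 0/30)) = (1001 - 2822)*(-1778 + (5 + (5/25 + 0/30))) = -1821*(-1778 + (5 + (5*(1/25) + 0*(1/30)))) = -1821*(-1778 + (5 + (⅕ + 0))) = -1821*(-1778 + (5 + ⅕)) = -1821*(-1778 + 26/5) = -1821*(-8864/5) = 16141344/5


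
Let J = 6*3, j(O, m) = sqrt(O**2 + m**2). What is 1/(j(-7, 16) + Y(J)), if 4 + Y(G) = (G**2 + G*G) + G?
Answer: 662/437939 - sqrt(305)/437939 ≈ 0.0014717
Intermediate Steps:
J = 18
Y(G) = -4 + G + 2*G**2 (Y(G) = -4 + ((G**2 + G*G) + G) = -4 + ((G**2 + G**2) + G) = -4 + (2*G**2 + G) = -4 + (G + 2*G**2) = -4 + G + 2*G**2)
1/(j(-7, 16) + Y(J)) = 1/(sqrt((-7)**2 + 16**2) + (-4 + 18 + 2*18**2)) = 1/(sqrt(49 + 256) + (-4 + 18 + 2*324)) = 1/(sqrt(305) + (-4 + 18 + 648)) = 1/(sqrt(305) + 662) = 1/(662 + sqrt(305))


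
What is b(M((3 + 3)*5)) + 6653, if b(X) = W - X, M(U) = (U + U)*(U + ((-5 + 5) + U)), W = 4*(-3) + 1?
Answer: 3042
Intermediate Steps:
W = -11 (W = -12 + 1 = -11)
M(U) = 4*U² (M(U) = (2*U)*(U + (0 + U)) = (2*U)*(U + U) = (2*U)*(2*U) = 4*U²)
b(X) = -11 - X
b(M((3 + 3)*5)) + 6653 = (-11 - 4*((3 + 3)*5)²) + 6653 = (-11 - 4*(6*5)²) + 6653 = (-11 - 4*30²) + 6653 = (-11 - 4*900) + 6653 = (-11 - 1*3600) + 6653 = (-11 - 3600) + 6653 = -3611 + 6653 = 3042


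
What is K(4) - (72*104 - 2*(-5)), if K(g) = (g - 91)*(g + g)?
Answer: -8194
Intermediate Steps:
K(g) = 2*g*(-91 + g) (K(g) = (-91 + g)*(2*g) = 2*g*(-91 + g))
K(4) - (72*104 - 2*(-5)) = 2*4*(-91 + 4) - (72*104 - 2*(-5)) = 2*4*(-87) - (7488 + 10) = -696 - 1*7498 = -696 - 7498 = -8194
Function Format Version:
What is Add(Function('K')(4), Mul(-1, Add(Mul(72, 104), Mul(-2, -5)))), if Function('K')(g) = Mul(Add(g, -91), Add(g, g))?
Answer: -8194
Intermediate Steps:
Function('K')(g) = Mul(2, g, Add(-91, g)) (Function('K')(g) = Mul(Add(-91, g), Mul(2, g)) = Mul(2, g, Add(-91, g)))
Add(Function('K')(4), Mul(-1, Add(Mul(72, 104), Mul(-2, -5)))) = Add(Mul(2, 4, Add(-91, 4)), Mul(-1, Add(Mul(72, 104), Mul(-2, -5)))) = Add(Mul(2, 4, -87), Mul(-1, Add(7488, 10))) = Add(-696, Mul(-1, 7498)) = Add(-696, -7498) = -8194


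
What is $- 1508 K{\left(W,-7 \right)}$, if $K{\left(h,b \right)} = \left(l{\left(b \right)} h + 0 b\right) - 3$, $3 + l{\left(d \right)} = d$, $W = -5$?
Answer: $-70876$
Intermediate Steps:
$l{\left(d \right)} = -3 + d$
$K{\left(h,b \right)} = -3 + h \left(-3 + b\right)$ ($K{\left(h,b \right)} = \left(\left(-3 + b\right) h + 0 b\right) - 3 = \left(h \left(-3 + b\right) + 0\right) - 3 = h \left(-3 + b\right) - 3 = -3 + h \left(-3 + b\right)$)
$- 1508 K{\left(W,-7 \right)} = - 1508 \left(-3 - 5 \left(-3 - 7\right)\right) = - 1508 \left(-3 - -50\right) = - 1508 \left(-3 + 50\right) = \left(-1508\right) 47 = -70876$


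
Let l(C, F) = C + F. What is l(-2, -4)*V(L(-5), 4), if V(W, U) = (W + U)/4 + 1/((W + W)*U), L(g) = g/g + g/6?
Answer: -43/4 ≈ -10.750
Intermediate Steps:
L(g) = 1 + g/6 (L(g) = 1 + g*(⅙) = 1 + g/6)
V(W, U) = U/4 + W/4 + 1/(2*U*W) (V(W, U) = (U + W)*(¼) + 1/(((2*W))*U) = (U/4 + W/4) + (1/(2*W))/U = (U/4 + W/4) + 1/(2*U*W) = U/4 + W/4 + 1/(2*U*W))
l(-2, -4)*V(L(-5), 4) = (-2 - 4)*((¼)*(2 + 4*(1 + (⅙)*(-5))*(4 + (1 + (⅙)*(-5))))/(4*(1 + (⅙)*(-5)))) = -3*(2 + 4*(1 - ⅚)*(4 + (1 - ⅚)))/(2*4*(1 - ⅚)) = -3*(2 + 4*(⅙)*(4 + ⅙))/(2*4*⅙) = -3*6*(2 + 4*(⅙)*(25/6))/(2*4) = -3*6*(2 + 25/9)/(2*4) = -3*6*43/(2*4*9) = -6*43/24 = -43/4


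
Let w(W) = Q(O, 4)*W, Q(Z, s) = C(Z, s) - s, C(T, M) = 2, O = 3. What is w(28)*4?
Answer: -224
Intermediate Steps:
Q(Z, s) = 2 - s
w(W) = -2*W (w(W) = (2 - 1*4)*W = (2 - 4)*W = -2*W)
w(28)*4 = -2*28*4 = -56*4 = -224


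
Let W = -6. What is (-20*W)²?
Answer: 14400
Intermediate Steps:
(-20*W)² = (-20*(-6))² = 120² = 14400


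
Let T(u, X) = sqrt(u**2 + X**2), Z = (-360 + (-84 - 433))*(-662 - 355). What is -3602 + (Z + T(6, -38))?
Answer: 888307 + 2*sqrt(370) ≈ 8.8835e+5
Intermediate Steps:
Z = 891909 (Z = (-360 - 517)*(-1017) = -877*(-1017) = 891909)
T(u, X) = sqrt(X**2 + u**2)
-3602 + (Z + T(6, -38)) = -3602 + (891909 + sqrt((-38)**2 + 6**2)) = -3602 + (891909 + sqrt(1444 + 36)) = -3602 + (891909 + sqrt(1480)) = -3602 + (891909 + 2*sqrt(370)) = 888307 + 2*sqrt(370)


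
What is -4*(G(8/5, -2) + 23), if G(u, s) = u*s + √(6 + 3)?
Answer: -456/5 ≈ -91.200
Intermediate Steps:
G(u, s) = 3 + s*u (G(u, s) = s*u + √9 = s*u + 3 = 3 + s*u)
-4*(G(8/5, -2) + 23) = -4*((3 - 16/5) + 23) = -4*(-⅕ + 23) = -4*114/5 = -456/5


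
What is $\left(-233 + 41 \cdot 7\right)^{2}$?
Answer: $2916$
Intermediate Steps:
$\left(-233 + 41 \cdot 7\right)^{2} = \left(-233 + 287\right)^{2} = 54^{2} = 2916$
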